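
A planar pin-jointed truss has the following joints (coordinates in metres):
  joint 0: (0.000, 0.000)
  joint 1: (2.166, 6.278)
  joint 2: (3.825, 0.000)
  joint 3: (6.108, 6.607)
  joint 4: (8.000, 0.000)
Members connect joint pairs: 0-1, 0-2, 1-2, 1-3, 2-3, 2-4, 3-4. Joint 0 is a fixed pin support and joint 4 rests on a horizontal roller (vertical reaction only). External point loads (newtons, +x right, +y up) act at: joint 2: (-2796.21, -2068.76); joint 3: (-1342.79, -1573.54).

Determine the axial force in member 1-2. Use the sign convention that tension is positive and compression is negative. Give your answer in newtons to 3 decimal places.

2516.877

N=5 nodes, M=7 members, R=3 reactions → 2N=10, M+R=10
member 0 (0-1): L=6.6411, (cx,cy)=(0.3261,0.9453)
member 1 (0-2): L=3.8250, (cx,cy)=(1.0000,0.0000)
member 2 (1-2): L=6.4935, (cx,cy)=(0.2555,-0.9668)
member 3 (1-3): L=3.9557, (cx,cy)=(0.9965,0.0832)
member 4 (2-3): L=6.9903, (cx,cy)=(0.3266,0.9452)
member 5 (2-4): L=4.1750, (cx,cy)=(1.0000,0.0000)
member 6 (3-4): L=6.8726, (cx,cy)=(0.2753,-0.9614)
solve A·x = −loads:
  F[0-1] = -2708.8784 N (compression)
  F[0-2] = -3255.5035 N (compression)
  F[1-2] = +2516.8774 N (tension)
  F[1-3] = -1531.8313 N (compression)
  F[2-3] = -385.7414 N (compression)
  F[2-4] = +309.7150 N (tension)
  F[3-4] = -1125.0188 N (compression)
  Rx@0 = +4139.0000 N
  Ry@0 = +2560.7530 N
  Ry@4 = +1081.5470 N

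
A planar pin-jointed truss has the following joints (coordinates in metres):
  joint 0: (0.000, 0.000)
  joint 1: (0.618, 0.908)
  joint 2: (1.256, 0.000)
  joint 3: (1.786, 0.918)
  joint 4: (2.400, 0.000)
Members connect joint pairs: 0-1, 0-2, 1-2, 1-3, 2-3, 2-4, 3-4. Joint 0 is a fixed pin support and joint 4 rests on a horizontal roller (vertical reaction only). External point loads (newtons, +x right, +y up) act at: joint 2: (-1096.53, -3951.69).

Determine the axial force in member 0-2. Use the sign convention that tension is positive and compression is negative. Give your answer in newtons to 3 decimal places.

N=5 nodes, M=7 members, R=3 reactions → 2N=10, M+R=10
member 0 (0-1): L=1.0984, (cx,cy)=(0.5627,0.8267)
member 1 (0-2): L=1.2560, (cx,cy)=(1.0000,0.0000)
member 2 (1-2): L=1.1097, (cx,cy)=(0.5749,-0.8182)
member 3 (1-3): L=1.1680, (cx,cy)=(1.0000,0.0086)
member 4 (2-3): L=1.0600, (cx,cy)=(0.5000,0.8660)
member 5 (2-4): L=1.1440, (cx,cy)=(1.0000,0.0000)
member 6 (3-4): L=1.1044, (cx,cy)=(0.5560,-0.8312)
solve A·x = −loads:
  F[0-1] = -2278.5329 N (compression)
  F[0-2] = +185.5062 N (tension)
  F[1-2] = +2275.0320 N (tension)
  F[1-3] = -2590.0763 N (compression)
  F[2-3] = +2413.5760 N (tension)
  F[2-4] = +1383.2063 N (tension)
  F[3-4] = -2487.9902 N (compression)
  Rx@0 = +1096.5300 N
  Ry@0 = +1883.6389 N
  Ry@4 = +2068.0511 N

185.506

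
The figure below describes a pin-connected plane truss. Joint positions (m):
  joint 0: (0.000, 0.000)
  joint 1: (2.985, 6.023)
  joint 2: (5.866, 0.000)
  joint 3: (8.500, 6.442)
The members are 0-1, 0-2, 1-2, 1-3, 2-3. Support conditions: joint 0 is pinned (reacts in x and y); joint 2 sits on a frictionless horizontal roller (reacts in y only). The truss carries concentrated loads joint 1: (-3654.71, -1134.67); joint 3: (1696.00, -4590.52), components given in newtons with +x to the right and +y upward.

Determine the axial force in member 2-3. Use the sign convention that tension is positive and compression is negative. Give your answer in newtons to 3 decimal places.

N=4 nodes, M=5 members, R=3 reactions → 2N=8, M+R=8
member 0 (0-1): L=6.7221, (cx,cy)=(0.4441,0.8960)
member 1 (0-2): L=5.8660, (cx,cy)=(1.0000,0.0000)
member 2 (1-2): L=6.6766, (cx,cy)=(0.4315,-0.9021)
member 3 (1-3): L=5.5309, (cx,cy)=(0.9971,0.0758)
member 4 (2-3): L=6.9597, (cx,cy)=(0.3785,0.9256)
solve A·x = −loads:
  F[0-1] = -430.7976 N (compression)
  F[0-2] = -1767.4113 N (compression)
  F[1-2] = -519.3588 N (compression)
  F[1-3] = +3698.1461 N (tension)
  F[2-3] = -5262.0956 N (compression)
  Rx@0 = +1958.7100 N
  Ry@0 = +385.9940 N
  Ry@2 = +5339.1960 N

-5262.096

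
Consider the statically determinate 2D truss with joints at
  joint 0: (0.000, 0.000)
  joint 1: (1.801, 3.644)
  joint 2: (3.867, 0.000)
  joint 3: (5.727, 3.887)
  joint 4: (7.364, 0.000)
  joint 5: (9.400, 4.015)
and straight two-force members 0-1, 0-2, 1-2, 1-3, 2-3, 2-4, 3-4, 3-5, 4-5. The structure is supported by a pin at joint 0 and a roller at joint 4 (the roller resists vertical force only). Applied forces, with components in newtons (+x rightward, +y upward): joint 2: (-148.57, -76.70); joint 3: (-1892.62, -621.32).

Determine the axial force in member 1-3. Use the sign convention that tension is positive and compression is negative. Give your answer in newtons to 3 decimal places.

N=6 nodes, M=9 members, R=3 reactions → 2N=12, M+R=12
member 0 (0-1): L=4.0648, (cx,cy)=(0.4431,0.8965)
member 1 (0-2): L=3.8670, (cx,cy)=(1.0000,0.0000)
member 2 (1-2): L=4.1889, (cx,cy)=(0.4932,-0.8699)
member 3 (1-3): L=3.9335, (cx,cy)=(0.9981,0.0618)
member 4 (2-3): L=4.3091, (cx,cy)=(0.4316,0.9020)
member 5 (2-4): L=3.4970, (cx,cy)=(1.0000,0.0000)
member 6 (3-4): L=4.2176, (cx,cy)=(0.3881,-0.9216)
member 7 (3-5): L=3.6752, (cx,cy)=(0.9994,0.0348)
member 8 (4-5): L=4.5017, (cx,cy)=(0.4523,0.8919)
solve A·x = −loads:
  F[0-1] = -1309.0450 N (compression)
  F[0-2] = -1461.1839 N (compression)
  F[1-2] = +1263.4253 N (tension)
  F[1-3] = -1205.4366 N (compression)
  F[2-3] = -1133.3928 N (compression)
  F[2-4] = -200.2632 N (compression)
  F[3-4] = +515.9679 N (tension)
  F[3-5] = -0.0000 N (compression)
  F[4-5] = +0.0000 N (tension)
  Rx@0 = +2041.1900 N
  Ry@0 = +1173.5381 N
  Ry@4 = -475.5181 N

-1205.437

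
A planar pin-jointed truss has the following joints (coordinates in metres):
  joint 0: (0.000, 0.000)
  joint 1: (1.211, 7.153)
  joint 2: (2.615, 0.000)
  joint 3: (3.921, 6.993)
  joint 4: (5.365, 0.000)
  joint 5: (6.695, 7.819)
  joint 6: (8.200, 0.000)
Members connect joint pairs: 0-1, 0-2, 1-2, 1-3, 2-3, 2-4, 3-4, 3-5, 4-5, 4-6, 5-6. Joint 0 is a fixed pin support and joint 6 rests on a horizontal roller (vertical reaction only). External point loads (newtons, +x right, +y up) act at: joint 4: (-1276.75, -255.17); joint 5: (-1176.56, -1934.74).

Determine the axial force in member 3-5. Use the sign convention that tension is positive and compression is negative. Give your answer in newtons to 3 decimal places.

N=7 nodes, M=11 members, R=3 reactions → 2N=14, M+R=14
member 0 (0-1): L=7.2548, (cx,cy)=(0.1669,0.9860)
member 1 (0-2): L=2.6150, (cx,cy)=(1.0000,0.0000)
member 2 (1-2): L=7.2895, (cx,cy)=(0.1926,-0.9813)
member 3 (1-3): L=2.7147, (cx,cy)=(0.9983,-0.0589)
member 4 (2-3): L=7.1139, (cx,cy)=(0.1836,0.9830)
member 5 (2-4): L=2.7500, (cx,cy)=(1.0000,0.0000)
member 6 (3-4): L=7.1405, (cx,cy)=(0.2022,-0.9793)
member 7 (3-5): L=2.8944, (cx,cy)=(0.9584,0.2854)
member 8 (4-5): L=7.9313, (cx,cy)=(0.1677,0.9858)
member 9 (4-6): L=2.8350, (cx,cy)=(1.0000,0.0000)
member 10 (5-6): L=7.9625, (cx,cy)=(0.1890,-0.9820)
solve A·x = −loads:
  F[0-1] = -1587.4818 N (compression)
  F[0-2] = -2188.3208 N (compression)
  F[1-2] = +1629.9068 N (tension)
  F[1-3] = -579.9274 N (compression)
  F[2-3] = -1627.0419 N (compression)
  F[2-4] = -1575.6918 N (compression)
  F[3-4] = +1254.2726 N (tension)
  F[3-5] = -1180.3508 N (compression)
  F[4-5] = -987.1665 N (compression)
  F[4-6] = +120.2424 N (tension)
  F[5-6] = -636.1679 N (compression)
  Rx@0 = +2453.3100 N
  Ry@0 = +1565.2089 N
  Ry@6 = +624.7011 N

-1180.351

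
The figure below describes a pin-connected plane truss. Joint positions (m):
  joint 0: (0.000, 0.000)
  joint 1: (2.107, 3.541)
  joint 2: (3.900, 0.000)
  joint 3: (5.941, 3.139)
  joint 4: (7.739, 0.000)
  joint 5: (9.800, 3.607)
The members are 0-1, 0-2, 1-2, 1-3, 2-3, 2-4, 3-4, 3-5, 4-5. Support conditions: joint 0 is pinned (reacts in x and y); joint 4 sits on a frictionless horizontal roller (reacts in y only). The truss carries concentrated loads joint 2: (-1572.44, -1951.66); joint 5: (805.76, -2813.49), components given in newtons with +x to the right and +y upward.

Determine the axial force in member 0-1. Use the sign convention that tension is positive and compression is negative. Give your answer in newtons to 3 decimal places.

182.321

N=6 nodes, M=9 members, R=3 reactions → 2N=12, M+R=12
member 0 (0-1): L=4.1205, (cx,cy)=(0.5114,0.8594)
member 1 (0-2): L=3.9000, (cx,cy)=(1.0000,0.0000)
member 2 (1-2): L=3.9691, (cx,cy)=(0.4517,-0.8921)
member 3 (1-3): L=3.8550, (cx,cy)=(0.9945,-0.1043)
member 4 (2-3): L=3.7442, (cx,cy)=(0.5451,0.8384)
member 5 (2-4): L=3.8390, (cx,cy)=(1.0000,0.0000)
member 6 (3-4): L=3.6175, (cx,cy)=(0.4970,-0.8677)
member 7 (3-5): L=3.8873, (cx,cy)=(0.9927,0.1204)
member 8 (4-5): L=4.1543, (cx,cy)=(0.4961,0.8683)
solve A·x = −loads:
  F[0-1] = +182.3208 N (tension)
  F[0-2] = -859.9100 N (compression)
  F[1-2] = -197.0408 N (compression)
  F[1-3] = +183.2408 N (tension)
  F[2-3] = +2537.6195 N (tension)
  F[2-4] = -759.7646 N (compression)
  F[3-4] = -2067.3082 N (compression)
  F[3-5] = +2612.0416 N (tension)
  F[4-5] = -3602.5712 N (compression)
  Rx@0 = +766.6800 N
  Ry@0 = -156.6813 N
  Ry@4 = +4921.8313 N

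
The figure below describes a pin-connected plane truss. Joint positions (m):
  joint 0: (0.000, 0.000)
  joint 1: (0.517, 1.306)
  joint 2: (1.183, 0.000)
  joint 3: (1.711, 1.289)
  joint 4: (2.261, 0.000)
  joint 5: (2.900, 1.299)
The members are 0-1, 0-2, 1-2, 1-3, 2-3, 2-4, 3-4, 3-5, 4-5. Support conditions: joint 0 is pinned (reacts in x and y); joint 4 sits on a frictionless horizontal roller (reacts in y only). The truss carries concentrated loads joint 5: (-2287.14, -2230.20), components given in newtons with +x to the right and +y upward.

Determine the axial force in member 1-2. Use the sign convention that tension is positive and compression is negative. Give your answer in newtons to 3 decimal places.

N=6 nodes, M=9 members, R=3 reactions → 2N=12, M+R=12
member 0 (0-1): L=1.4046, (cx,cy)=(0.3681,0.9298)
member 1 (0-2): L=1.1830, (cx,cy)=(1.0000,0.0000)
member 2 (1-2): L=1.4660, (cx,cy)=(0.4543,-0.8909)
member 3 (1-3): L=1.1941, (cx,cy)=(0.9999,-0.0142)
member 4 (2-3): L=1.3929, (cx,cy)=(0.3791,0.9254)
member 5 (2-4): L=1.0780, (cx,cy)=(1.0000,0.0000)
member 6 (3-4): L=1.4014, (cx,cy)=(0.3925,-0.9198)
member 7 (3-5): L=1.1890, (cx,cy)=(1.0000,0.0084)
member 8 (4-5): L=1.4477, (cx,cy)=(0.4414,0.8973)
solve A·x = −loads:
  F[0-1] = -735.3467 N (compression)
  F[0-2] = -2016.4779 N (compression)
  F[1-2] = +777.4637 N (tension)
  F[1-3] = -623.9221 N (compression)
  F[2-3] = -748.4586 N (compression)
  F[2-4] = -1379.5763 N (compression)
  F[3-4] = +732.4344 N (tension)
  F[3-5] = -1195.0533 N (compression)
  F[4-5] = -2474.2290 N (compression)
  Rx@0 = +2287.1400 N
  Ry@0 = +683.7227 N
  Ry@4 = +1546.4773 N

777.464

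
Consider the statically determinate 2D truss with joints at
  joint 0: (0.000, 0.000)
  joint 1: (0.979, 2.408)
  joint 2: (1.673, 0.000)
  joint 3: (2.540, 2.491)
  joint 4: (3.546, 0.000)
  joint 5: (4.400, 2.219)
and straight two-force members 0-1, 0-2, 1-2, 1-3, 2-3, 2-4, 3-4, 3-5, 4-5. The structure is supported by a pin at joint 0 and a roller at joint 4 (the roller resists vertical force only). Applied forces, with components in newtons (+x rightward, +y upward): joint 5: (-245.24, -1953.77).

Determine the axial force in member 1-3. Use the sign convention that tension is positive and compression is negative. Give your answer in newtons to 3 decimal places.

217.272

N=6 nodes, M=9 members, R=3 reactions → 2N=12, M+R=12
member 0 (0-1): L=2.5994, (cx,cy)=(0.3766,0.9264)
member 1 (0-2): L=1.6730, (cx,cy)=(1.0000,0.0000)
member 2 (1-2): L=2.5060, (cx,cy)=(0.2769,-0.9609)
member 3 (1-3): L=1.5632, (cx,cy)=(0.9986,0.0531)
member 4 (2-3): L=2.6376, (cx,cy)=(0.3287,0.9444)
member 5 (2-4): L=1.8730, (cx,cy)=(1.0000,0.0000)
member 6 (3-4): L=2.6865, (cx,cy)=(0.3745,-0.9272)
member 7 (3-5): L=1.8798, (cx,cy)=(0.9895,-0.1447)
member 8 (4-5): L=2.3777, (cx,cy)=(0.3592,0.9333)
solve A·x = −loads:
  F[0-1] = +342.2735 N (tension)
  F[0-2] = -374.1486 N (compression)
  F[1-2] = -317.9704 N (compression)
  F[1-3] = +217.2719 N (tension)
  F[2-3] = +323.5117 N (tension)
  F[2-4] = -568.5475 N (compression)
  F[3-4] = -417.6034 N (compression)
  F[3-5] = +484.7891 N (tension)
  F[4-5] = -2018.3042 N (compression)
  Rx@0 = +245.2400 N
  Ry@0 = -317.0705 N
  Ry@4 = +2270.8405 N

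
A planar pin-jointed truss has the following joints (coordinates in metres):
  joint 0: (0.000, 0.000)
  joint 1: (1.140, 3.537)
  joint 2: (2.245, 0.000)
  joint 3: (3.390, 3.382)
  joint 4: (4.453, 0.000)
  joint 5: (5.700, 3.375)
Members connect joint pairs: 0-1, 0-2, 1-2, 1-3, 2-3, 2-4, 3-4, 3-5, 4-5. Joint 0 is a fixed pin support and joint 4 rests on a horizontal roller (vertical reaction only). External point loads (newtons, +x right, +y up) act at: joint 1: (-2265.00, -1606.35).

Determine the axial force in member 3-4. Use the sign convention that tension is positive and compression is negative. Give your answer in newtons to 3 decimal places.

N=6 nodes, M=9 members, R=3 reactions → 2N=12, M+R=12
member 0 (0-1): L=3.7162, (cx,cy)=(0.3068,0.9518)
member 1 (0-2): L=2.2450, (cx,cy)=(1.0000,0.0000)
member 2 (1-2): L=3.7056, (cx,cy)=(0.2982,-0.9545)
member 3 (1-3): L=2.2553, (cx,cy)=(0.9976,-0.0687)
member 4 (2-3): L=3.5706, (cx,cy)=(0.3207,0.9472)
member 5 (2-4): L=2.2080, (cx,cy)=(1.0000,0.0000)
member 6 (3-4): L=3.5451, (cx,cy)=(0.2998,-0.9540)
member 7 (3-5): L=2.3100, (cx,cy)=(1.0000,-0.0030)
member 8 (4-5): L=3.5980, (cx,cy)=(0.3466,0.9380)
solve A·x = −loads:
  F[0-1] = -3145.8725 N (compression)
  F[0-2] = -1299.9504 N (compression)
  F[1-2] = +1390.0907 N (tension)
  F[1-3] = +887.5264 N (tension)
  F[2-3] = -1400.8269 N (compression)
  F[2-4] = -436.2145 N (compression)
  F[3-4] = +1454.7824 N (tension)
  F[3-5] = -0.0000 N (compression)
  F[4-5] = +0.0000 N (tension)
  Rx@0 = +2265.0000 N
  Ry@0 = +2994.1933 N
  Ry@4 = -1387.8433 N

1454.782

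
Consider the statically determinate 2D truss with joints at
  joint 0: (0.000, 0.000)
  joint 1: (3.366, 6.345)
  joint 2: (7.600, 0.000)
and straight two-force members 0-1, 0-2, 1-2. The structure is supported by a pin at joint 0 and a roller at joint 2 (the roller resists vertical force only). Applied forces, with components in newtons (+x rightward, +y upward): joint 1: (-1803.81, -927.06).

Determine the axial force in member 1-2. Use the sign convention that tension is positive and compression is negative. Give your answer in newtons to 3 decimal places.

N=3 nodes, M=3 members, R=3 reactions → 2N=6, M+R=6
member 0 (0-1): L=7.1825, (cx,cy)=(0.4686,0.8834)
member 1 (0-2): L=7.6000, (cx,cy)=(1.0000,0.0000)
member 2 (1-2): L=7.6280, (cx,cy)=(0.5551,-0.8318)
solve A·x = −loads:
  F[0-1] = -2289.3749 N (compression)
  F[0-2] = -730.9265 N (compression)
  F[1-2] = +1316.8348 N (tension)
  Rx@0 = +1803.8100 N
  Ry@0 = +2022.4140 N
  Ry@2 = -1095.3540 N

1316.835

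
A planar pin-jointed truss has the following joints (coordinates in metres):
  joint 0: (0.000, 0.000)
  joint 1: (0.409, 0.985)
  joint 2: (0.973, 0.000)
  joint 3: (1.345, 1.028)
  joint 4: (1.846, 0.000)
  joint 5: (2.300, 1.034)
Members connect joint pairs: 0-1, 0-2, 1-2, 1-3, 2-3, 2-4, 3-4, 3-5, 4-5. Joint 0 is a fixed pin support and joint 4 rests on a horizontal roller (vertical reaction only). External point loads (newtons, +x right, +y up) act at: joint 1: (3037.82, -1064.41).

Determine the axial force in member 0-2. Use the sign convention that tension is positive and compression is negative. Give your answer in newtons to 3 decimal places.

2708.810

N=6 nodes, M=9 members, R=3 reactions → 2N=12, M+R=12
member 0 (0-1): L=1.0665, (cx,cy)=(0.3835,0.9235)
member 1 (0-2): L=0.9730, (cx,cy)=(1.0000,0.0000)
member 2 (1-2): L=1.1350, (cx,cy)=(0.4969,-0.8678)
member 3 (1-3): L=0.9370, (cx,cy)=(0.9989,0.0459)
member 4 (2-3): L=1.0932, (cx,cy)=(0.3403,0.9403)
member 5 (2-4): L=0.8730, (cx,cy)=(1.0000,0.0000)
member 6 (3-4): L=1.1436, (cx,cy)=(0.4381,-0.8989)
member 7 (3-5): L=0.9550, (cx,cy)=(1.0000,0.0063)
member 8 (4-5): L=1.1293, (cx,cy)=(0.4020,0.9156)
solve A·x = −loads:
  F[0-1] = +857.9517 N (tension)
  F[0-2] = +2708.8098 N (tension)
  F[1-2] = -2224.4904 N (compression)
  F[1-3] = -1605.1567 N (compression)
  F[2-3] = +2052.9392 N (tension)
  F[2-4] = +904.9042 N (tension)
  F[3-4] = -2065.5373 N (compression)
  F[3-5] = -0.0000 N (compression)
  F[4-5] = +0.0000 N (tension)
  Rx@0 = -3037.8200 N
  Ry@0 = -792.3594 N
  Ry@4 = +1856.7694 N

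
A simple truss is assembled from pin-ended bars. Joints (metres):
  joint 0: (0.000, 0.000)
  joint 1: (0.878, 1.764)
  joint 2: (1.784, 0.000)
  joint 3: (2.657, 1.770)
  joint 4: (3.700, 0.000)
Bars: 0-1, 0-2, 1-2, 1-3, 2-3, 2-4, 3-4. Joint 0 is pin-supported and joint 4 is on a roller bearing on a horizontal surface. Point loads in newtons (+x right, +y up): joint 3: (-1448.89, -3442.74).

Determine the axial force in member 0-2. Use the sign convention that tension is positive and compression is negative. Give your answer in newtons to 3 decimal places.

-620.863

N=5 nodes, M=7 members, R=3 reactions → 2N=10, M+R=10
member 0 (0-1): L=1.9704, (cx,cy)=(0.4456,0.8952)
member 1 (0-2): L=1.7840, (cx,cy)=(1.0000,0.0000)
member 2 (1-2): L=1.9831, (cx,cy)=(0.4569,-0.8895)
member 3 (1-3): L=1.7790, (cx,cy)=(1.0000,0.0034)
member 4 (2-3): L=1.9736, (cx,cy)=(0.4423,0.8968)
member 5 (2-4): L=1.9160, (cx,cy)=(1.0000,0.0000)
member 6 (3-4): L=2.0544, (cx,cy)=(0.5077,-0.8615)
solve A·x = −loads:
  F[0-1] = -1858.2753 N (compression)
  F[0-2] = -620.8633 N (compression)
  F[1-2] = +1863.8230 N (tension)
  F[1-3] = -1679.5600 N (compression)
  F[2-3] = -1848.6266 N (compression)
  F[2-4] = +1048.3870 N (tension)
  F[3-4] = -2065.0571 N (compression)
  Rx@0 = +1448.8900 N
  Ry@0 = +1663.5981 N
  Ry@4 = +1779.1419 N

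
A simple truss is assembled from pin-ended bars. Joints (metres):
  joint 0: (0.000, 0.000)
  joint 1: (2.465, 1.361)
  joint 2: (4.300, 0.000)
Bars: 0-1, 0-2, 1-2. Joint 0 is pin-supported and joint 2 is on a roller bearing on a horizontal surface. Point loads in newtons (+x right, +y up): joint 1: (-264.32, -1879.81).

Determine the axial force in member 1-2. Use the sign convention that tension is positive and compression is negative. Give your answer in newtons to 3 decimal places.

N=3 nodes, M=3 members, R=3 reactions → 2N=6, M+R=6
member 0 (0-1): L=2.8158, (cx,cy)=(0.8754,0.4833)
member 1 (0-2): L=4.3000, (cx,cy)=(1.0000,0.0000)
member 2 (1-2): L=2.2846, (cx,cy)=(0.8032,-0.5957)
solve A·x = −loads:
  F[0-1] = -1832.7487 N (compression)
  F[0-2] = +1340.1185 N (tension)
  F[1-2] = -1668.4896 N (compression)
  Rx@0 = +264.3200 N
  Ry@0 = +885.8583 N
  Ry@2 = +993.9517 N

-1668.490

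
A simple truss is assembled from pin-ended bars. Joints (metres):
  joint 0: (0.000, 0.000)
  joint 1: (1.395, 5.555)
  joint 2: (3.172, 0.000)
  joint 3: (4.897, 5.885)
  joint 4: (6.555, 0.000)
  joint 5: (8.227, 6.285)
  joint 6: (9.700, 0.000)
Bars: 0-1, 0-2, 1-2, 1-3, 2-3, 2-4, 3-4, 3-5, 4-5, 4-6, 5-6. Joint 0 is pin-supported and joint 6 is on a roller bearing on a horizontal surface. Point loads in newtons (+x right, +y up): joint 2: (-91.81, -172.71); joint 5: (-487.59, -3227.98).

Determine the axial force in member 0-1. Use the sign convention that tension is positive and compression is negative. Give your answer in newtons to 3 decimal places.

N=7 nodes, M=11 members, R=3 reactions → 2N=14, M+R=14
member 0 (0-1): L=5.7275, (cx,cy)=(0.2436,0.9699)
member 1 (0-2): L=3.1720, (cx,cy)=(1.0000,0.0000)
member 2 (1-2): L=5.8323, (cx,cy)=(0.3047,-0.9525)
member 3 (1-3): L=3.5175, (cx,cy)=(0.9956,0.0938)
member 4 (2-3): L=6.1326, (cx,cy)=(0.2813,0.9596)
member 5 (2-4): L=3.3830, (cx,cy)=(1.0000,0.0000)
member 6 (3-4): L=6.1141, (cx,cy)=(0.2712,-0.9625)
member 7 (3-5): L=3.3539, (cx,cy)=(0.9929,0.1193)
member 8 (4-5): L=6.5036, (cx,cy)=(0.2571,0.9664)
member 9 (4-6): L=3.1450, (cx,cy)=(1.0000,0.0000)
member 10 (5-6): L=6.4553, (cx,cy)=(0.2282,-0.9736)
solve A·x = −loads:
  F[0-1] = -950.9860 N (compression)
  F[0-2] = -347.7754 N (compression)
  F[1-2] = +917.8080 N (tension)
  F[1-3] = -513.5294 N (compression)
  F[2-3] = -730.9731 N (compression)
  F[2-4] = +229.2851 N (tension)
  F[3-4] = +666.7912 N (tension)
  F[3-5] = -904.1464 N (compression)
  F[4-5] = -664.1290 N (compression)
  F[4-6] = +580.8431 N (tension)
  F[5-6] = -2545.4983 N (compression)
  Rx@0 = +579.4000 N
  Ry@0 = +922.3473 N
  Ry@6 = +2478.3427 N

-950.986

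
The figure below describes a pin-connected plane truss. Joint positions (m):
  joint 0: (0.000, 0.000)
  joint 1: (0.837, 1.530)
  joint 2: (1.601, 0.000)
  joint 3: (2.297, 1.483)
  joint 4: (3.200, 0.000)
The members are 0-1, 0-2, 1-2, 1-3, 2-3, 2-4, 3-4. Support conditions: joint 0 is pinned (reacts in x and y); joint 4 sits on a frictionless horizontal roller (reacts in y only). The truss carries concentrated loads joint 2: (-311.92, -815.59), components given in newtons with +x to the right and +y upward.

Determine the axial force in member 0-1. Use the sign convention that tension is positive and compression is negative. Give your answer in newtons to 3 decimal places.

-464.537

N=5 nodes, M=7 members, R=3 reactions → 2N=10, M+R=10
member 0 (0-1): L=1.7440, (cx,cy)=(0.4799,0.8773)
member 1 (0-2): L=1.6010, (cx,cy)=(1.0000,0.0000)
member 2 (1-2): L=1.7101, (cx,cy)=(0.4467,-0.8947)
member 3 (1-3): L=1.4608, (cx,cy)=(0.9995,-0.0322)
member 4 (2-3): L=1.6382, (cx,cy)=(0.4249,0.9053)
member 5 (2-4): L=1.5990, (cx,cy)=(1.0000,0.0000)
member 6 (3-4): L=1.7363, (cx,cy)=(0.5201,-0.8541)
solve A·x = −loads:
  F[0-1] = -464.5374 N (compression)
  F[0-2] = -88.9716 N (compression)
  F[1-2] = +471.1200 N (tension)
  F[1-3] = -433.6438 N (compression)
  F[2-3] = +435.3412 N (tension)
  F[2-4] = +248.4619 N (tension)
  F[3-4] = -477.7426 N (compression)
  Rx@0 = +311.9200 N
  Ry@0 = +407.5401 N
  Ry@4 = +408.0499 N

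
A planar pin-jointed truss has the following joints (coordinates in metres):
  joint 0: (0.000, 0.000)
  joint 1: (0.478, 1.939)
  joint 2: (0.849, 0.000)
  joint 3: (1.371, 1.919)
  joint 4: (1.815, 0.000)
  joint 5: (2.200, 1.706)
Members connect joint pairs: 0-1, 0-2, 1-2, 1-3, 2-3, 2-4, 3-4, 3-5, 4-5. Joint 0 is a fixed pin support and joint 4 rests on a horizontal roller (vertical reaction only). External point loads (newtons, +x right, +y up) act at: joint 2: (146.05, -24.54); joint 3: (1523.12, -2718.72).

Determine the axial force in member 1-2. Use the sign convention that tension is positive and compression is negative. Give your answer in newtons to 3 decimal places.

-958.518

N=6 nodes, M=9 members, R=3 reactions → 2N=12, M+R=12
member 0 (0-1): L=1.9970, (cx,cy)=(0.2394,0.9709)
member 1 (0-2): L=0.8490, (cx,cy)=(1.0000,0.0000)
member 2 (1-2): L=1.9742, (cx,cy)=(0.1879,-0.9822)
member 3 (1-3): L=0.8932, (cx,cy)=(0.9997,-0.0224)
member 4 (2-3): L=1.9887, (cx,cy)=(0.2625,0.9649)
member 5 (2-4): L=0.9660, (cx,cy)=(1.0000,0.0000)
member 6 (3-4): L=1.9697, (cx,cy)=(0.2254,-0.9743)
member 7 (3-5): L=0.8559, (cx,cy)=(0.9685,-0.2489)
member 8 (4-5): L=1.7489, (cx,cy)=(0.2201,0.9755)
solve A·x = −loads:
  F[0-1] = +960.1686 N (tension)
  F[0-2] = +1439.3506 N (tension)
  F[1-2] = -958.5182 N (compression)
  F[1-3] = +410.0534 N (tension)
  F[2-3] = +1001.0806 N (tension)
  F[2-4] = +850.4067 N (tension)
  F[3-4] = -3772.6159 N (compression)
  F[3-5] = -0.0000 N (compression)
  F[4-5] = +0.0000 N (tension)
  Rx@0 = -1669.1700 N
  Ry@0 = -932.2589 N
  Ry@4 = +3675.5189 N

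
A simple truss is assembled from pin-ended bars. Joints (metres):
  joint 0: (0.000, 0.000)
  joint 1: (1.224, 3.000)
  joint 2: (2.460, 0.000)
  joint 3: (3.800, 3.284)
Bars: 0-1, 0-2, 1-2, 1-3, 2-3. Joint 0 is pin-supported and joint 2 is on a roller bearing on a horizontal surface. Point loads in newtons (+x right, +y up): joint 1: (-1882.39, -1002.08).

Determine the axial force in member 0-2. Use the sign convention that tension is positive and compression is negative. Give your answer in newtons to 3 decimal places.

N=4 nodes, M=5 members, R=3 reactions → 2N=8, M+R=8
member 0 (0-1): L=3.2401, (cx,cy)=(0.3778,0.9259)
member 1 (0-2): L=2.4600, (cx,cy)=(1.0000,0.0000)
member 2 (1-2): L=3.2446, (cx,cy)=(0.3809,-0.9246)
member 3 (1-3): L=2.5916, (cx,cy)=(0.9940,0.1096)
member 4 (2-3): L=3.5469, (cx,cy)=(0.3778,0.9259)
solve A·x = −loads:
  F[0-1] = -3023.0911 N (compression)
  F[0-2] = -740.3647 N (compression)
  F[1-2] = +1943.5418 N (tension)
  F[1-3] = -0.0000 N (compression)
  F[2-3] = -0.0000 N (compression)
  Rx@0 = +1882.3900 N
  Ry@0 = +2799.0817 N
  Ry@2 = -1797.0017 N

-740.365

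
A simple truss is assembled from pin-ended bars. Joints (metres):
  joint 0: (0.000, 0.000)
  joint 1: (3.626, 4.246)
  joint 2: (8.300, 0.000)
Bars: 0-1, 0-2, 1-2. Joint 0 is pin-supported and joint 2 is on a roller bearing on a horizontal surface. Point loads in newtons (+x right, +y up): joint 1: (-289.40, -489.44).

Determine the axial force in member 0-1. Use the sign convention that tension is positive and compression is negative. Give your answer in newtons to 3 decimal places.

N=3 nodes, M=3 members, R=3 reactions → 2N=6, M+R=6
member 0 (0-1): L=5.5836, (cx,cy)=(0.6494,0.7604)
member 1 (0-2): L=8.3000, (cx,cy)=(1.0000,0.0000)
member 2 (1-2): L=6.3146, (cx,cy)=(0.7402,-0.6724)
solve A·x = −loads:
  F[0-1] = -557.1311 N (compression)
  F[0-2] = +72.4031 N (tension)
  F[1-2] = -97.8178 N (compression)
  Rx@0 = +289.4000 N
  Ry@0 = +423.6669 N
  Ry@2 = +65.7731 N

-557.131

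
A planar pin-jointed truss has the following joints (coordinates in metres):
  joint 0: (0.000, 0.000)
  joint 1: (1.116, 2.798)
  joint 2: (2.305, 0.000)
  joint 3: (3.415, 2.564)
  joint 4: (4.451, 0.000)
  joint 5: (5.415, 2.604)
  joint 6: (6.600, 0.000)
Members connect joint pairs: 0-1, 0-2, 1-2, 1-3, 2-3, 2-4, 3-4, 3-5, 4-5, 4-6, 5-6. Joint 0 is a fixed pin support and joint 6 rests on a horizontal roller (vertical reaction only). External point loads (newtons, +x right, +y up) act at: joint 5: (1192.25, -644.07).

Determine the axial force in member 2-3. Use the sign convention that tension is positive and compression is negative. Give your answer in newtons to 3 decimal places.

N=7 nodes, M=11 members, R=3 reactions → 2N=14, M+R=14
member 0 (0-1): L=3.0124, (cx,cy)=(0.3705,0.9288)
member 1 (0-2): L=2.3050, (cx,cy)=(1.0000,0.0000)
member 2 (1-2): L=3.0402, (cx,cy)=(0.3911,-0.9203)
member 3 (1-3): L=2.3109, (cx,cy)=(0.9949,-0.1013)
member 4 (2-3): L=2.7940, (cx,cy)=(0.3973,0.9177)
member 5 (2-4): L=2.1460, (cx,cy)=(1.0000,0.0000)
member 6 (3-4): L=2.7654, (cx,cy)=(0.3746,-0.9272)
member 7 (3-5): L=2.0004, (cx,cy)=(0.9998,0.0200)
member 8 (4-5): L=2.7767, (cx,cy)=(0.3472,0.9378)
member 9 (4-6): L=2.1490, (cx,cy)=(1.0000,0.0000)
member 10 (5-6): L=2.8610, (cx,cy)=(0.4142,-0.9102)
solve A·x = −loads:
  F[0-1] = +381.9345 N (tension)
  F[0-2] = +1050.7529 N (tension)
  F[1-2] = -419.2410 N (compression)
  F[1-3] = +307.0399 N (tension)
  F[2-3] = +420.4534 N (tension)
  F[2-4] = +719.7480 N (tension)
  F[3-4] = -369.4439 N (compression)
  F[3-5] = +611.0291 N (tension)
  F[4-5] = +365.2575 N (tension)
  F[4-6] = +454.5353 N (tension)
  F[5-6] = -1097.3868 N (compression)
  Rx@0 = -1192.2500 N
  Ry@0 = -354.7570 N
  Ry@6 = +998.8270 N

420.453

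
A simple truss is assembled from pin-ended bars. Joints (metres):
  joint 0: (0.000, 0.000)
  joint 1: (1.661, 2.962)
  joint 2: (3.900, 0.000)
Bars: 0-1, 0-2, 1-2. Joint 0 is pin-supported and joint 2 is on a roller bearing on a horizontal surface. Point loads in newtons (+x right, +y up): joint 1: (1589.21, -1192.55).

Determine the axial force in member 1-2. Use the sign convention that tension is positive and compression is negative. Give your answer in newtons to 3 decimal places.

N=3 nodes, M=3 members, R=3 reactions → 2N=6, M+R=6
member 0 (0-1): L=3.3959, (cx,cy)=(0.4891,0.8722)
member 1 (0-2): L=3.9000, (cx,cy)=(1.0000,0.0000)
member 2 (1-2): L=3.7130, (cx,cy)=(0.6030,-0.7977)
solve A·x = −loads:
  F[0-1] = +598.8613 N (tension)
  F[0-2] = +1296.2983 N (tension)
  F[1-2] = -2149.7052 N (compression)
  Rx@0 = -1589.2100 N
  Ry@0 = -522.3386 N
  Ry@2 = +1714.8886 N

-2149.705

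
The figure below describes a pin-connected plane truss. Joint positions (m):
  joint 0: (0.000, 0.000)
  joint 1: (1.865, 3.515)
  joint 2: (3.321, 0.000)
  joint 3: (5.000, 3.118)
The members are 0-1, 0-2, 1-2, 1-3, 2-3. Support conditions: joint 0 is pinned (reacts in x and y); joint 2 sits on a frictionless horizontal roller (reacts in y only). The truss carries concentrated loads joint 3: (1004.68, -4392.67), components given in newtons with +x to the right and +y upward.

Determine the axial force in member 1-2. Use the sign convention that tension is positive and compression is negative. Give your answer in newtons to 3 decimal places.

N=4 nodes, M=5 members, R=3 reactions → 2N=8, M+R=8
member 0 (0-1): L=3.9791, (cx,cy)=(0.4687,0.8834)
member 1 (0-2): L=3.3210, (cx,cy)=(1.0000,0.0000)
member 2 (1-2): L=3.8046, (cx,cy)=(0.3827,-0.9239)
member 3 (1-3): L=3.1600, (cx,cy)=(0.9921,-0.1256)
member 4 (2-3): L=3.5413, (cx,cy)=(0.4741,0.8805)
solve A·x = −loads:
  F[0-1] = +3581.8623 N (tension)
  F[0-2] = -674.1238 N (compression)
  F[1-2] = -3857.2248 N (compression)
  F[1-3] = +3180.1301 N (tension)
  F[2-3] = -4535.2844 N (compression)
  Rx@0 = -1004.6800 N
  Ry@0 = -3164.0726 N
  Ry@2 = +7556.7426 N

-3857.225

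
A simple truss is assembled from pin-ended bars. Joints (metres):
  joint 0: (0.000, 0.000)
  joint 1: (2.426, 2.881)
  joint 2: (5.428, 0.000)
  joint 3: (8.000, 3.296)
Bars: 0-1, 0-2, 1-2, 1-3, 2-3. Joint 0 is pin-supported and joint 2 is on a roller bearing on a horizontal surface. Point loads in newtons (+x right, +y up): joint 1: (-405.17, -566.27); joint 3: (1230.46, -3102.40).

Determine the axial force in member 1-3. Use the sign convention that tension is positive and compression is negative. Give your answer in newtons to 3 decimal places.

3887.341

N=4 nodes, M=5 members, R=3 reactions → 2N=8, M+R=8
member 0 (0-1): L=3.7664, (cx,cy)=(0.6441,0.7649)
member 1 (0-2): L=5.4280, (cx,cy)=(1.0000,0.0000)
member 2 (1-2): L=4.1608, (cx,cy)=(0.7215,-0.6924)
member 3 (1-3): L=5.5894, (cx,cy)=(0.9972,0.0742)
member 4 (2-3): L=4.1808, (cx,cy)=(0.6152,0.7884)
solve A·x = −loads:
  F[0-1] = +2208.0211 N (tension)
  F[0-2] = -596.9392 N (compression)
  F[1-2] = -2840.2199 N (compression)
  F[1-3] = +3887.3411 N (tension)
  F[2-3] = -4301.2982 N (compression)
  Rx@0 = -825.2900 N
  Ry@0 = -1688.9705 N
  Ry@2 = +5357.6405 N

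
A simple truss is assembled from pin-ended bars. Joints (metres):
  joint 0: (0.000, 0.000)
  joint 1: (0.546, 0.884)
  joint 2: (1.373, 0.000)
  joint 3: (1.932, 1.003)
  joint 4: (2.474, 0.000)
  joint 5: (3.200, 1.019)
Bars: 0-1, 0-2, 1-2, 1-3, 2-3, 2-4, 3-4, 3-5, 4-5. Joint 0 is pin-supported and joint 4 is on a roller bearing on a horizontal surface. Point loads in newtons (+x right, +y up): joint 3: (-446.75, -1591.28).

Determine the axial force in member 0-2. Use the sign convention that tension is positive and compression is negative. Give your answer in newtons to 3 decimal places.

N=6 nodes, M=9 members, R=3 reactions → 2N=12, M+R=12
member 0 (0-1): L=1.0390, (cx,cy)=(0.5255,0.8508)
member 1 (0-2): L=1.3730, (cx,cy)=(1.0000,0.0000)
member 2 (1-2): L=1.2105, (cx,cy)=(0.6832,-0.7303)
member 3 (1-3): L=1.3911, (cx,cy)=(0.9963,0.0855)
member 4 (2-3): L=1.1483, (cx,cy)=(0.4868,0.8735)
member 5 (2-4): L=1.1010, (cx,cy)=(1.0000,0.0000)
member 6 (3-4): L=1.1401, (cx,cy)=(0.4754,-0.8798)
member 7 (3-5): L=1.2681, (cx,cy)=(0.9999,0.0126)
member 8 (4-5): L=1.2512, (cx,cy)=(0.5803,0.8144)
solve A·x = −loads:
  F[0-1] = -622.6329 N (compression)
  F[0-2] = -119.5608 N (compression)
  F[1-2] = +635.8649 N (tension)
  F[1-3] = -764.3958 N (compression)
  F[2-3] = -531.5923 N (compression)
  F[2-4] = +573.6366 N (tension)
  F[3-4] = -1206.6222 N (compression)
  F[3-5] = +0.0000 N (tension)
  F[4-5] = -0.0000 N (compression)
  Rx@0 = +446.7500 N
  Ry@0 = +529.7348 N
  Ry@4 = +1061.5452 N

-119.561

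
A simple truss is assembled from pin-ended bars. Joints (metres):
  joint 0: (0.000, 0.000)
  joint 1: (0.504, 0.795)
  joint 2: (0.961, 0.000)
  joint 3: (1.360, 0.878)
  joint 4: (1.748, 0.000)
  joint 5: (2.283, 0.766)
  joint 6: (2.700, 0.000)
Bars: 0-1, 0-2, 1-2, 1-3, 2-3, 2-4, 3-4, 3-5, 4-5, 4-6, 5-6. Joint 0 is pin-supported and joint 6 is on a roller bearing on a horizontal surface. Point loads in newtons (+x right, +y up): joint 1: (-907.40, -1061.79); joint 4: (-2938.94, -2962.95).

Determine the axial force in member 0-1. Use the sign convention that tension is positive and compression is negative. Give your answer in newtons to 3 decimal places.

-2575.819

N=7 nodes, M=11 members, R=3 reactions → 2N=14, M+R=14
member 0 (0-1): L=0.9413, (cx,cy)=(0.5354,0.8446)
member 1 (0-2): L=0.9610, (cx,cy)=(1.0000,0.0000)
member 2 (1-2): L=0.9170, (cx,cy)=(0.4984,-0.8670)
member 3 (1-3): L=0.8600, (cx,cy)=(0.9953,0.0965)
member 4 (2-3): L=0.9644, (cx,cy)=(0.4137,0.9104)
member 5 (2-4): L=0.7870, (cx,cy)=(1.0000,0.0000)
member 6 (3-4): L=0.9599, (cx,cy)=(0.4042,-0.9147)
member 7 (3-5): L=0.9298, (cx,cy)=(0.9927,-0.1205)
member 8 (4-5): L=0.9343, (cx,cy)=(0.5726,0.8198)
member 9 (4-6): L=0.9520, (cx,cy)=(1.0000,0.0000)
member 10 (5-6): L=0.8721, (cx,cy)=(0.4781,-0.8783)
solve A·x = −loads:
  F[0-1] = -2575.8190 N (compression)
  F[0-2] = -2467.1663 N (compression)
  F[1-2] = +1166.7885 N (tension)
  F[1-3] = -1058.2042 N (compression)
  F[2-3] = -1111.1191 N (compression)
  F[2-4] = -1425.9779 N (compression)
  F[3-4] = +1498.6699 N (tension)
  F[3-5] = -2134.2724 N (compression)
  F[4-5] = +1942.0540 N (tension)
  F[4-6] = +1006.7108 N (tension)
  F[5-6] = -2105.5215 N (compression)
  Rx@0 = +3846.3400 N
  Ry@0 = +2175.4823 N
  Ry@6 = +1849.2577 N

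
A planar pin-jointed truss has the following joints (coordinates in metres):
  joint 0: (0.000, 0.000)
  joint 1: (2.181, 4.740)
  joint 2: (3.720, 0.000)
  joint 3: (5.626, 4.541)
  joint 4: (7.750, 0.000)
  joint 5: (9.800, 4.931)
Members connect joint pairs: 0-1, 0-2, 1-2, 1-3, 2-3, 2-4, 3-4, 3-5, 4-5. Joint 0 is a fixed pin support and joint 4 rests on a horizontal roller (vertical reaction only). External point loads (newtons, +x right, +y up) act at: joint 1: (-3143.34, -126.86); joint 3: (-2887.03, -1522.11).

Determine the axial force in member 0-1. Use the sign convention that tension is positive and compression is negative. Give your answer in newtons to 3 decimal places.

N=6 nodes, M=9 members, R=3 reactions → 2N=12, M+R=12
member 0 (0-1): L=5.2177, (cx,cy)=(0.4180,0.9084)
member 1 (0-2): L=3.7200, (cx,cy)=(1.0000,0.0000)
member 2 (1-2): L=4.9836, (cx,cy)=(0.3088,-0.9511)
member 3 (1-3): L=3.4507, (cx,cy)=(0.9983,-0.0577)
member 4 (2-3): L=4.9248, (cx,cy)=(0.3870,0.9221)
member 5 (2-4): L=4.0300, (cx,cy)=(1.0000,0.0000)
member 6 (3-4): L=5.0132, (cx,cy)=(0.4237,-0.9058)
member 7 (3-5): L=4.1922, (cx,cy)=(0.9957,0.0930)
member 8 (4-5): L=5.3402, (cx,cy)=(0.3839,0.9234)
solve A·x = −loads:
  F[0-1] = -4537.8950 N (compression)
  F[0-2] = -4133.5276 N (compression)
  F[1-2] = +4204.0501 N (tension)
  F[1-3] = -51.8575 N (compression)
  F[2-3] = -4336.5085 N (compression)
  F[2-4] = -1156.9350 N (compression)
  F[3-4] = +2730.6653 N (tension)
  F[3-5] = -0.0000 N (compression)
  F[4-5] = +0.0000 N (tension)
  Rx@0 = +6030.3700 N
  Ry@0 = +4122.4361 N
  Ry@4 = -2473.4661 N

-4537.895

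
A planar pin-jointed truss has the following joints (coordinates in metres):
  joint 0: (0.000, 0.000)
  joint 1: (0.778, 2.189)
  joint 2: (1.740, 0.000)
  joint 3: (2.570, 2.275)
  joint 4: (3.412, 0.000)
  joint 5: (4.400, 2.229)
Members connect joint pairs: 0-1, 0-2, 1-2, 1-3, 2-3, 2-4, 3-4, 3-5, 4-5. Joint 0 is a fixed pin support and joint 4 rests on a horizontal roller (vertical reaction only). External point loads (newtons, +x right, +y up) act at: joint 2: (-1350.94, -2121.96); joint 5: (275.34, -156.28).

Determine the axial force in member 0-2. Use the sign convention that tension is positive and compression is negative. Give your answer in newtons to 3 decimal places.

N=6 nodes, M=9 members, R=3 reactions → 2N=12, M+R=12
member 0 (0-1): L=2.3231, (cx,cy)=(0.3349,0.9423)
member 1 (0-2): L=1.7400, (cx,cy)=(1.0000,0.0000)
member 2 (1-2): L=2.3911, (cx,cy)=(0.4023,-0.9155)
member 3 (1-3): L=1.7941, (cx,cy)=(0.9989,0.0479)
member 4 (2-3): L=2.4217, (cx,cy)=(0.3427,0.9394)
member 5 (2-4): L=1.6720, (cx,cy)=(1.0000,0.0000)
member 6 (3-4): L=2.4258, (cx,cy)=(0.3471,-0.9378)
member 7 (3-5): L=1.8306, (cx,cy)=(0.9997,-0.0251)
member 8 (4-5): L=2.4382, (cx,cy)=(0.4052,0.9142)
solve A·x = −loads:
  F[0-1] = -864.6334 N (compression)
  F[0-2] = -786.0423 N (compression)
  F[1-2] = +856.6632 N (tension)
  F[1-3] = -634.9508 N (compression)
  F[2-3] = +1423.9362 N (tension)
  F[2-4] = +421.5245 N (tension)
  F[3-4] = -1403.0501 N (compression)
  F[3-5] = +340.9212 N (tension)
  F[4-5] = -161.5733 N (compression)
  Rx@0 = +1075.6000 N
  Ry@0 = +814.7068 N
  Ry@4 = +1463.5332 N

-786.042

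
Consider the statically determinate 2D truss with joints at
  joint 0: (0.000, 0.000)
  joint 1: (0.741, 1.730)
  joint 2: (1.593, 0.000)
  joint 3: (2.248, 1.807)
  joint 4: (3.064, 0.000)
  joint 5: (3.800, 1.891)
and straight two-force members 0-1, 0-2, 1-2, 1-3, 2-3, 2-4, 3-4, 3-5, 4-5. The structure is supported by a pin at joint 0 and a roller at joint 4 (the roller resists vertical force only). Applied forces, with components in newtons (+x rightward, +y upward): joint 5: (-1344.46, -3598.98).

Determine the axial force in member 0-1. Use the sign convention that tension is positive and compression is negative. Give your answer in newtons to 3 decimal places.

37.804

N=6 nodes, M=9 members, R=3 reactions → 2N=12, M+R=12
member 0 (0-1): L=1.8820, (cx,cy)=(0.3937,0.9192)
member 1 (0-2): L=1.5930, (cx,cy)=(1.0000,0.0000)
member 2 (1-2): L=1.9284, (cx,cy)=(0.4418,-0.8971)
member 3 (1-3): L=1.5090, (cx,cy)=(0.9987,0.0510)
member 4 (2-3): L=1.9220, (cx,cy)=(0.3408,0.9401)
member 5 (2-4): L=1.4710, (cx,cy)=(1.0000,0.0000)
member 6 (3-4): L=1.9827, (cx,cy)=(0.4116,-0.9114)
member 7 (3-5): L=1.5543, (cx,cy)=(0.9985,0.0540)
member 8 (4-5): L=2.0292, (cx,cy)=(0.3627,0.9319)
solve A·x = −loads:
  F[0-1] = +37.8040 N (tension)
  F[0-2] = -1359.3444 N (compression)
  F[1-2] = -36.9584 N (compression)
  F[1-3] = +31.2538 N (tension)
  F[2-3] = +35.2666 N (tension)
  F[2-4] = -1387.6913 N (compression)
  F[3-4] = -34.7136 N (compression)
  F[3-5] = +57.6022 N (tension)
  F[4-5] = -3865.3094 N (compression)
  Rx@0 = +1344.4600 N
  Ry@0 = -34.7505 N
  Ry@4 = +3633.7305 N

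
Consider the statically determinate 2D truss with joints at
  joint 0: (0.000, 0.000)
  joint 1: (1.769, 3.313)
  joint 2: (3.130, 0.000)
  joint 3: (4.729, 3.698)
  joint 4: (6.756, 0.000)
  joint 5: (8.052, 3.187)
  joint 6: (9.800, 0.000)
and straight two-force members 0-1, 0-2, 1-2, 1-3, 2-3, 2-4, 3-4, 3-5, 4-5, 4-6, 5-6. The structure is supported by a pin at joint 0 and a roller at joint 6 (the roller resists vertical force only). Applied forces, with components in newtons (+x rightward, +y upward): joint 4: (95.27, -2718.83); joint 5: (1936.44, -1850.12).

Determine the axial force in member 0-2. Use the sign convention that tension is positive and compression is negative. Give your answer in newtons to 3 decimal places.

N=7 nodes, M=11 members, R=3 reactions → 2N=14, M+R=14
member 0 (0-1): L=3.7557, (cx,cy)=(0.4710,0.8821)
member 1 (0-2): L=3.1300, (cx,cy)=(1.0000,0.0000)
member 2 (1-2): L=3.5817, (cx,cy)=(0.3800,-0.9250)
member 3 (1-3): L=2.9849, (cx,cy)=(0.9916,0.1290)
member 4 (2-3): L=4.0289, (cx,cy)=(0.3969,0.9179)
member 5 (2-4): L=3.6260, (cx,cy)=(1.0000,0.0000)
member 6 (3-4): L=4.2171, (cx,cy)=(0.4807,-0.8769)
member 7 (3-5): L=3.3621, (cx,cy)=(0.9884,-0.1520)
member 8 (4-5): L=3.4404, (cx,cy)=(0.3767,0.9263)
member 9 (4-6): L=3.0440, (cx,cy)=(1.0000,0.0000)
member 10 (5-6): L=3.6349, (cx,cy)=(0.4809,-0.8768)
solve A·x = −loads:
  F[0-1] = -617.5600 N (compression)
  F[0-2] = +2322.5910 N (tension)
  F[1-2] = +520.2411 N (tension)
  F[1-3] = -492.6835 N (compression)
  F[2-3] = -524.2771 N (compression)
  F[2-4] = +2728.3547 N (tension)
  F[3-4] = +811.8300 N (tension)
  F[3-5] = -1099.6362 N (compression)
  F[4-5] = +2166.5249 N (tension)
  F[4-6] = +2207.1779 N (tension)
  F[5-6] = -4589.7387 N (compression)
  Rx@0 = -2031.7100 N
  Ry@0 = +544.7647 N
  Ry@6 = +4024.1853 N

2322.591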